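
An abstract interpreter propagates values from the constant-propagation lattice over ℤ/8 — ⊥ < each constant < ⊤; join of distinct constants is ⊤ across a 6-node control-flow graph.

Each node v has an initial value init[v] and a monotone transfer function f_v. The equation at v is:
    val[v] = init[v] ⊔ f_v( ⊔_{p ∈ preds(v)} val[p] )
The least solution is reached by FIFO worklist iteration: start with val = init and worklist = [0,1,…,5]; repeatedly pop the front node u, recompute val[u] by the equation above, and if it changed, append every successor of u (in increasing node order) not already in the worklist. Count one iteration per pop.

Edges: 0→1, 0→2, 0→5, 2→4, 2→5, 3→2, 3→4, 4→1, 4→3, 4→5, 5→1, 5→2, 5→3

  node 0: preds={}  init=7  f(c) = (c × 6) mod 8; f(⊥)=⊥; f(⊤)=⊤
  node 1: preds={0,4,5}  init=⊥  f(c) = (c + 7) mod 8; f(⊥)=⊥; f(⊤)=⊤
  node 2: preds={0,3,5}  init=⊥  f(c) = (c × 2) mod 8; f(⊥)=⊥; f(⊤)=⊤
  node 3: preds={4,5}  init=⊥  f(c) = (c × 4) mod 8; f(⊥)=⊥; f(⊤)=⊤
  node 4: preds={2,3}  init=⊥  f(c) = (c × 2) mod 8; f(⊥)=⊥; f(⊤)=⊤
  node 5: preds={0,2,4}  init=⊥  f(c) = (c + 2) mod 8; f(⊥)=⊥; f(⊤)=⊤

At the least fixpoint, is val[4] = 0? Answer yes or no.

Trace (13 dequeues):
  [1] u=0 | in ⊥ | out 7 | ==
  [2] u=1 | in 7 | out 6 | prev ⊥ | push {}
  [3] u=2 | in 7 | out 6 | prev ⊥ | push {}
  [4] u=3 | in ⊥ | out ⊥ | ==
  [5] u=4 | in 6 | out 4 | prev ⊥ | push {1,3}
  [6] u=5 | in ⊤ | out ⊤ | prev ⊥ | push {2}
  [7] u=1 | in ⊤ | out ⊤ | prev 6 | push {}
  [8] u=3 | in ⊤ | out ⊤ | prev ⊥ | push {4}
  [9] u=2 | in ⊤ | out ⊤ | prev 6 | push {5}
  [10] u=4 | in ⊤ | out ⊤ | prev 4 | push {1,3}
  [11] u=5 | in ⊤ | out ⊤ | ==
  [12] u=1 | in ⊤ | out ⊤ | ==
  [13] u=3 | in ⊤ | out ⊤ | ==

Converged values:
  [0] 7
  [1] ⊤
  [2] ⊤
  [3] ⊤
  [4] ⊤
  [5] ⊤

no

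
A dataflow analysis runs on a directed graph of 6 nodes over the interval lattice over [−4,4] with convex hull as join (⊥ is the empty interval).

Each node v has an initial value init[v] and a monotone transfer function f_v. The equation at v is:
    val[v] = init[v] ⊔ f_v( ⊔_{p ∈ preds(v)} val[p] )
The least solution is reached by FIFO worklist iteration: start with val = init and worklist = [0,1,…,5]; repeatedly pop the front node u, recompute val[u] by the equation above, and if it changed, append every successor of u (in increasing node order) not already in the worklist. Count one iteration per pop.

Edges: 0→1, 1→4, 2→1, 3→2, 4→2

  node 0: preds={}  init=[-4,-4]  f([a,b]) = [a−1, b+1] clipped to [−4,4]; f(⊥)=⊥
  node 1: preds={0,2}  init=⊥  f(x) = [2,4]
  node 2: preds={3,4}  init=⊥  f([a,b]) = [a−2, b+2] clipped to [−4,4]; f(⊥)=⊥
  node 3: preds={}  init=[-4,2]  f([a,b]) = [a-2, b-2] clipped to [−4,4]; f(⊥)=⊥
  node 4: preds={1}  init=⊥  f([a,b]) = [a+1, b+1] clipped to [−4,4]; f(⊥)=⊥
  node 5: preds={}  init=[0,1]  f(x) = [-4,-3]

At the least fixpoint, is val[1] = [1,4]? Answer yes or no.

Trace (8 dequeues):
  [1] u=0 | in ⊥ | out [-4,-4] | ==
  [2] u=1 | in [-4,-4] | out [2,4] | prev ⊥ | push {}
  [3] u=2 | in [-4,2] | out [-4,4] | prev ⊥ | push {1}
  [4] u=3 | in ⊥ | out [-4,2] | ==
  [5] u=4 | in [2,4] | out [3,4] | prev ⊥ | push {2}
  [6] u=5 | in ⊥ | out [-4,1] | prev [0,1] | push {}
  [7] u=1 | in [-4,4] | out [2,4] | ==
  [8] u=2 | in [-4,4] | out [-4,4] | ==

Converged values:
  [0] [-4,-4]
  [1] [2,4]
  [2] [-4,4]
  [3] [-4,2]
  [4] [3,4]
  [5] [-4,1]

no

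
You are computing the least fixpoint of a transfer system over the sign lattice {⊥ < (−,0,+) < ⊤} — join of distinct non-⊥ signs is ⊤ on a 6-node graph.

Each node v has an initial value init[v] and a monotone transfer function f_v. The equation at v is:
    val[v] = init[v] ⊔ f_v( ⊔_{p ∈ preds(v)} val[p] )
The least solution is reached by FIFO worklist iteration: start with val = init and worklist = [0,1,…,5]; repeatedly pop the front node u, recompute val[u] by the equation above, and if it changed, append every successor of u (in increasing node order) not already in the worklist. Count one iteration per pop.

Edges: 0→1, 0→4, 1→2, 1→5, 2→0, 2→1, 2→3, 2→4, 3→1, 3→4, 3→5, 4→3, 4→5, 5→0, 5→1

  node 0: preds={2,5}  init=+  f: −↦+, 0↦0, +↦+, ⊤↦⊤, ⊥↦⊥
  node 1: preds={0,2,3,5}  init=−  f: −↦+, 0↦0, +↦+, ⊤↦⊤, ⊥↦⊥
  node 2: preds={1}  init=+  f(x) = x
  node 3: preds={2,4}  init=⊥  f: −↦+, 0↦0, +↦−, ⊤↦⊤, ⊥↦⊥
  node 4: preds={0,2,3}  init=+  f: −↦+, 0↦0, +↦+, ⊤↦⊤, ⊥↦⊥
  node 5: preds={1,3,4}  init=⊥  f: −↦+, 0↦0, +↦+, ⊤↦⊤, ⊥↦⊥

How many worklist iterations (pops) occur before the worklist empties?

10

Iteration log — 10 steps:
  step 1. node 0  ⊔preds=+  new=+  stable
  step 2. node 1  ⊔preds=+  new=⊤  old=−  +wl: 
  step 3. node 2  ⊔preds=⊤  new=⊤  old=+  +wl: 0,1
  step 4. node 3  ⊔preds=⊤  new=⊤  old=⊥  +wl: 
  step 5. node 4  ⊔preds=⊤  new=⊤  old=+  +wl: 3
  step 6. node 5  ⊔preds=⊤  new=⊤  old=⊥  +wl: 
  step 7. node 0  ⊔preds=⊤  new=⊤  old=+  +wl: 4
  step 8. node 1  ⊔preds=⊤  new=⊤  stable
  step 9. node 3  ⊔preds=⊤  new=⊤  stable
  step 10. node 4  ⊔preds=⊤  new=⊤  stable

Least fixpoint reached:
  node 0: ⊤
  node 1: ⊤
  node 2: ⊤
  node 3: ⊤
  node 4: ⊤
  node 5: ⊤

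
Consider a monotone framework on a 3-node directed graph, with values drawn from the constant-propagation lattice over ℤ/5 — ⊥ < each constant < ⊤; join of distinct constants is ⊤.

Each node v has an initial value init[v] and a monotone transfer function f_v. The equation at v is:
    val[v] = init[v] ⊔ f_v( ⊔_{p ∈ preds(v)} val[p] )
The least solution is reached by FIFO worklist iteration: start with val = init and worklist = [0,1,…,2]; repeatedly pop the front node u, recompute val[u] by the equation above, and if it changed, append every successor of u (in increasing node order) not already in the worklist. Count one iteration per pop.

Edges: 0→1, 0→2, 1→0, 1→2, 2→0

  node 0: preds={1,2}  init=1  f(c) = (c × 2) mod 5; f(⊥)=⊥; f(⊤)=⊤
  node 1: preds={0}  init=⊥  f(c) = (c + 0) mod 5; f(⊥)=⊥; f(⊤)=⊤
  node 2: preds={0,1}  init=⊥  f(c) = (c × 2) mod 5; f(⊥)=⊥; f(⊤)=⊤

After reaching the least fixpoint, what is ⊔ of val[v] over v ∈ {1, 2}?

Trace (7 dequeues):
  [1] u=0 | in ⊥ | out 1 | ==
  [2] u=1 | in 1 | out 1 | prev ⊥ | push {0}
  [3] u=2 | in 1 | out 2 | prev ⊥ | push {}
  [4] u=0 | in ⊤ | out ⊤ | prev 1 | push {1,2}
  [5] u=1 | in ⊤ | out ⊤ | prev 1 | push {0}
  [6] u=2 | in ⊤ | out ⊤ | prev 2 | push {}
  [7] u=0 | in ⊤ | out ⊤ | ==

Converged values:
  [0] ⊤
  [1] ⊤
  [2] ⊤

⊤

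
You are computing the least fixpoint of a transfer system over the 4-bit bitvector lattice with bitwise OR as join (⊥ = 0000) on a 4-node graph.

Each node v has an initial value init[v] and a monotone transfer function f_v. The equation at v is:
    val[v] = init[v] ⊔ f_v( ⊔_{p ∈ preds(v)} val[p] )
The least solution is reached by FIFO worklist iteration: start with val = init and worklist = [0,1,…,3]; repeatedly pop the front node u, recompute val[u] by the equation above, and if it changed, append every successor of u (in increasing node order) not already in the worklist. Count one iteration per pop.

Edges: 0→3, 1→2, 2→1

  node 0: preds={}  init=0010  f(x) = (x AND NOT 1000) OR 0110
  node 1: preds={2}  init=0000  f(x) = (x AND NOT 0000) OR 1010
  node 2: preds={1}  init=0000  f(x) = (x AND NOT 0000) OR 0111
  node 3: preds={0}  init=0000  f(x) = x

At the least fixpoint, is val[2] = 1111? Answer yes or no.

yes

Worklist (6 pops):
  #1 pop 0: in=0000 → 0110 (was 0010); enqueue []
  #2 pop 1: in=0000 → 1010 (was 0000); enqueue []
  #3 pop 2: in=1010 → 1111 (was 0000); enqueue [1]
  #4 pop 3: in=0110 → 0110 (was 0000); enqueue []
  #5 pop 1: in=1111 → 1111 (was 1010); enqueue [2]
  #6 pop 2: in=1111 → 1111 (no change)

Fixpoint:
  val[0] = 0110
  val[1] = 1111
  val[2] = 1111
  val[3] = 0110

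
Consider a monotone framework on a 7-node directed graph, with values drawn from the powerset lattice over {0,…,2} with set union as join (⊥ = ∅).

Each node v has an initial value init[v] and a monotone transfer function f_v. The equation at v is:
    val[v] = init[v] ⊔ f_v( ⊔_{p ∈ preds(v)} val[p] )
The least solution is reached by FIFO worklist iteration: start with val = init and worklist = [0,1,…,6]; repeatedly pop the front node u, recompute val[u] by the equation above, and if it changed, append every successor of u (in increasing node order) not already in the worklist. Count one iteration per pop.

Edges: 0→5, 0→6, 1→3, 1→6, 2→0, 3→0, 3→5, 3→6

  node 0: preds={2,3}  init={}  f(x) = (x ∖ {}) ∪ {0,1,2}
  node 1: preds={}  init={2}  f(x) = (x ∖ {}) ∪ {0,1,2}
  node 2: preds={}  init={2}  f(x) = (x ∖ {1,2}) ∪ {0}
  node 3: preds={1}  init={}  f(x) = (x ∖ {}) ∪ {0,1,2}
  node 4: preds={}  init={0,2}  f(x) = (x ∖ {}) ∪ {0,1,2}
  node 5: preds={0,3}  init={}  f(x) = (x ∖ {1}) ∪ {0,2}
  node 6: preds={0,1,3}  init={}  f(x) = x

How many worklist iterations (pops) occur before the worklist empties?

8

Iteration log — 8 steps:
  step 1. node 0  ⊔preds={2}  new={0,1,2}  old={}  +wl: 
  step 2. node 1  ⊔preds={}  new={0,1,2}  old={2}  +wl: 
  step 3. node 2  ⊔preds={}  new={0,2}  old={2}  +wl: 0
  step 4. node 3  ⊔preds={0,1,2}  new={0,1,2}  old={}  +wl: 
  step 5. node 4  ⊔preds={}  new={0,1,2}  old={0,2}  +wl: 
  step 6. node 5  ⊔preds={0,1,2}  new={0,2}  old={}  +wl: 
  step 7. node 6  ⊔preds={0,1,2}  new={0,1,2}  old={}  +wl: 
  step 8. node 0  ⊔preds={0,1,2}  new={0,1,2}  stable

Least fixpoint reached:
  node 0: {0,1,2}
  node 1: {0,1,2}
  node 2: {0,2}
  node 3: {0,1,2}
  node 4: {0,1,2}
  node 5: {0,2}
  node 6: {0,1,2}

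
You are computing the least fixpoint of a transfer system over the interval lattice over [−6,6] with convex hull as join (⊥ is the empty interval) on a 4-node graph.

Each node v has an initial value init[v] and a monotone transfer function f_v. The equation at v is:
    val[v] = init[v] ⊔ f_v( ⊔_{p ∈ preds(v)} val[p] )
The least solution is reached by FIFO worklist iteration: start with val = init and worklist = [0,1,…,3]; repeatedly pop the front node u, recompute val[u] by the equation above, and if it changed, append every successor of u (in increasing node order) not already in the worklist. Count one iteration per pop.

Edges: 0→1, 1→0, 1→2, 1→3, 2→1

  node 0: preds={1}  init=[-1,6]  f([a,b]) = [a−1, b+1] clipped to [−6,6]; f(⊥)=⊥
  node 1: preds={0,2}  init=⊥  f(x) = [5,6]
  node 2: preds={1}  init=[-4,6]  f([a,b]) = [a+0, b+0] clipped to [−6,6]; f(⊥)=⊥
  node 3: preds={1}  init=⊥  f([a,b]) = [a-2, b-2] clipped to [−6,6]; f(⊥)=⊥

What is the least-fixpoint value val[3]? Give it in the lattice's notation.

[3,4]

Iteration log — 5 steps:
  step 1. node 0  ⊔preds=⊥  new=[-1,6]  stable
  step 2. node 1  ⊔preds=[-4,6]  new=[5,6]  old=⊥  +wl: 0
  step 3. node 2  ⊔preds=[5,6]  new=[-4,6]  stable
  step 4. node 3  ⊔preds=[5,6]  new=[3,4]  old=⊥  +wl: 
  step 5. node 0  ⊔preds=[5,6]  new=[-1,6]  stable

Least fixpoint reached:
  node 0: [-1,6]
  node 1: [5,6]
  node 2: [-4,6]
  node 3: [3,4]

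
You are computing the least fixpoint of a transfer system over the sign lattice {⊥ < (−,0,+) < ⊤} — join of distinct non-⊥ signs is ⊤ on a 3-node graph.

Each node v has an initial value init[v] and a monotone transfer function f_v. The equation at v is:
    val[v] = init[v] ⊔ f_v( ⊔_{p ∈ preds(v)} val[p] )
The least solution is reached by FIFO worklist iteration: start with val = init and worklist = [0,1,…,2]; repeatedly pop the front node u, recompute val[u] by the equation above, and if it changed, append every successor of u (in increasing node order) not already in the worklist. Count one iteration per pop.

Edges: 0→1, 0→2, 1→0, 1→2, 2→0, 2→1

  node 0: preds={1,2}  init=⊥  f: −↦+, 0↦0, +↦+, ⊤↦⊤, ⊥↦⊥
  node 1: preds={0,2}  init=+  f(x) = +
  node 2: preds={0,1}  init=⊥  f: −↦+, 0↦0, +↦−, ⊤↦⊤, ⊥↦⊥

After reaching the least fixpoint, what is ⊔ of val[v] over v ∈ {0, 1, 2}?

⊤

Iteration log — 8 steps:
  step 1. node 0  ⊔preds=+  new=+  old=⊥  +wl: 
  step 2. node 1  ⊔preds=+  new=+  stable
  step 3. node 2  ⊔preds=+  new=−  old=⊥  +wl: 0,1
  step 4. node 0  ⊔preds=⊤  new=⊤  old=+  +wl: 2
  step 5. node 1  ⊔preds=⊤  new=+  stable
  step 6. node 2  ⊔preds=⊤  new=⊤  old=−  +wl: 0,1
  step 7. node 0  ⊔preds=⊤  new=⊤  stable
  step 8. node 1  ⊔preds=⊤  new=+  stable

Least fixpoint reached:
  node 0: ⊤
  node 1: +
  node 2: ⊤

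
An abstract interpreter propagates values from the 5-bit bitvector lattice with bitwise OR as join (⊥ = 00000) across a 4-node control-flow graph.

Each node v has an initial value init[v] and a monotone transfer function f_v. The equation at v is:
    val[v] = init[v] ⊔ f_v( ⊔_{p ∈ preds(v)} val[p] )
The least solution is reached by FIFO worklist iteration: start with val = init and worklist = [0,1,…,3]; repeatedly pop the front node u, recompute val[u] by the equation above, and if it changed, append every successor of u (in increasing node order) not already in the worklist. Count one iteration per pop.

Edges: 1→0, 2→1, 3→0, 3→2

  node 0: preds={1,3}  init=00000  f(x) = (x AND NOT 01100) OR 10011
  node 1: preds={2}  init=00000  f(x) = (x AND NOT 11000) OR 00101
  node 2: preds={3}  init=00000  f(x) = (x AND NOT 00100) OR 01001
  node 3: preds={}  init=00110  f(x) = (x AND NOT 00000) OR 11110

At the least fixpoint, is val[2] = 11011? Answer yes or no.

yes

Trace (9 dequeues):
  [1] u=0 | in 00110 | out 10011 | prev 00000 | push {}
  [2] u=1 | in 00000 | out 00101 | prev 00000 | push {0}
  [3] u=2 | in 00110 | out 01011 | prev 00000 | push {1}
  [4] u=3 | in 00000 | out 11110 | prev 00110 | push {2}
  [5] u=0 | in 11111 | out 10011 | ==
  [6] u=1 | in 01011 | out 00111 | prev 00101 | push {0}
  [7] u=2 | in 11110 | out 11011 | prev 01011 | push {1}
  [8] u=0 | in 11111 | out 10011 | ==
  [9] u=1 | in 11011 | out 00111 | ==

Converged values:
  [0] 10011
  [1] 00111
  [2] 11011
  [3] 11110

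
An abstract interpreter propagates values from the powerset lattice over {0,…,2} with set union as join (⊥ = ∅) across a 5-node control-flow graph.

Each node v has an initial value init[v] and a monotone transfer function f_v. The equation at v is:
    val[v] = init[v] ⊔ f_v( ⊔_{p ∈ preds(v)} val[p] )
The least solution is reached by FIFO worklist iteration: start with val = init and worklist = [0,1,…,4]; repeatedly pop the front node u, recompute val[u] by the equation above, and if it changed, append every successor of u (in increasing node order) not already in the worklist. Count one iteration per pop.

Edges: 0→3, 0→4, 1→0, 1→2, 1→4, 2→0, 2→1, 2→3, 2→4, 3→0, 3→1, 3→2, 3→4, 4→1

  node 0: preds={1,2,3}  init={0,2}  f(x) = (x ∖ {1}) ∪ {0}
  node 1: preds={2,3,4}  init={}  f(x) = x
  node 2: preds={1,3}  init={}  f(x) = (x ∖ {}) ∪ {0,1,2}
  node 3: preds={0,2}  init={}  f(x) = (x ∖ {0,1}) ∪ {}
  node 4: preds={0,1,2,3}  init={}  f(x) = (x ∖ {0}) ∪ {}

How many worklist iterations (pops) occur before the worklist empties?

10

Worklist (10 pops):
  #1 pop 0: in={} → {0,2} (no change)
  #2 pop 1: in={} → {} (no change)
  #3 pop 2: in={} → {0,1,2} (was {}); enqueue [0,1]
  #4 pop 3: in={0,1,2} → {2} (was {}); enqueue [2]
  #5 pop 4: in={0,1,2} → {1,2} (was {}); enqueue []
  #6 pop 0: in={0,1,2} → {0,2} (no change)
  #7 pop 1: in={0,1,2} → {0,1,2} (was {}); enqueue [0,4]
  #8 pop 2: in={0,1,2} → {0,1,2} (no change)
  #9 pop 0: in={0,1,2} → {0,2} (no change)
  #10 pop 4: in={0,1,2} → {1,2} (no change)

Fixpoint:
  val[0] = {0,2}
  val[1] = {0,1,2}
  val[2] = {0,1,2}
  val[3] = {2}
  val[4] = {1,2}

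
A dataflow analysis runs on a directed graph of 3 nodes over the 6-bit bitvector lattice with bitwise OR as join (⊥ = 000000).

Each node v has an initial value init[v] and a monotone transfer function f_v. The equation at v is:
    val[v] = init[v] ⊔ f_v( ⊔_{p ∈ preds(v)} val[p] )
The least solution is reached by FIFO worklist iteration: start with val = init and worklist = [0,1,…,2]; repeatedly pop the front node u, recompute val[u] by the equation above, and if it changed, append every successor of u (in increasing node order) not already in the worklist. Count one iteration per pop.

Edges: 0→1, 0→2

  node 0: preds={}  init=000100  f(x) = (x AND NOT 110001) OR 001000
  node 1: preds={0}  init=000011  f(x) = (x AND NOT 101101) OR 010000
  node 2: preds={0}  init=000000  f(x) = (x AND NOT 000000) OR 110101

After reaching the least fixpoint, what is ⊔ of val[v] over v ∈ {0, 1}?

011111

Worklist (3 pops):
  #1 pop 0: in=000000 → 001100 (was 000100); enqueue []
  #2 pop 1: in=001100 → 010011 (was 000011); enqueue []
  #3 pop 2: in=001100 → 111101 (was 000000); enqueue []

Fixpoint:
  val[0] = 001100
  val[1] = 010011
  val[2] = 111101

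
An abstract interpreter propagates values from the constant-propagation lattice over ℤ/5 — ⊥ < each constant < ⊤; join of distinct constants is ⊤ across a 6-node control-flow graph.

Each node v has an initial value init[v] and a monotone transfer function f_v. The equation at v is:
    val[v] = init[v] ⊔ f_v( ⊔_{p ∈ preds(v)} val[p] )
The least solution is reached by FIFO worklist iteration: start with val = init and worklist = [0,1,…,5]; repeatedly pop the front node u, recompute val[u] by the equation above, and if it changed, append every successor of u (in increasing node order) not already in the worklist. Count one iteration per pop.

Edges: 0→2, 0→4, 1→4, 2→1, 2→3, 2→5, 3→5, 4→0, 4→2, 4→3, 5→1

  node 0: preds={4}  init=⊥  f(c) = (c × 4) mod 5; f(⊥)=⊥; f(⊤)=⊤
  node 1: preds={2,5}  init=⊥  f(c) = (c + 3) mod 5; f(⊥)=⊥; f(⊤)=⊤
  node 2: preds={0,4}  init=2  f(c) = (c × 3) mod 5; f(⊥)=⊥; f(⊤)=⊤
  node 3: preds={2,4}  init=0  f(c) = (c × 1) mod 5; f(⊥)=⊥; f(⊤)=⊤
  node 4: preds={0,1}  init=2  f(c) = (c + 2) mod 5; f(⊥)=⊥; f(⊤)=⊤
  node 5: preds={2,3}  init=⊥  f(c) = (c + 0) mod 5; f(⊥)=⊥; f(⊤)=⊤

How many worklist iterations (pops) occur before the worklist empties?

11

Worklist (11 pops):
  #1 pop 0: in=2 → 3 (was ⊥); enqueue []
  #2 pop 1: in=2 → 0 (was ⊥); enqueue []
  #3 pop 2: in=⊤ → ⊤ (was 2); enqueue [1]
  #4 pop 3: in=⊤ → ⊤ (was 0); enqueue []
  #5 pop 4: in=⊤ → ⊤ (was 2); enqueue [0,2,3]
  #6 pop 5: in=⊤ → ⊤ (was ⊥); enqueue []
  #7 pop 1: in=⊤ → ⊤ (was 0); enqueue [4]
  #8 pop 0: in=⊤ → ⊤ (was 3); enqueue []
  #9 pop 2: in=⊤ → ⊤ (no change)
  #10 pop 3: in=⊤ → ⊤ (no change)
  #11 pop 4: in=⊤ → ⊤ (no change)

Fixpoint:
  val[0] = ⊤
  val[1] = ⊤
  val[2] = ⊤
  val[3] = ⊤
  val[4] = ⊤
  val[5] = ⊤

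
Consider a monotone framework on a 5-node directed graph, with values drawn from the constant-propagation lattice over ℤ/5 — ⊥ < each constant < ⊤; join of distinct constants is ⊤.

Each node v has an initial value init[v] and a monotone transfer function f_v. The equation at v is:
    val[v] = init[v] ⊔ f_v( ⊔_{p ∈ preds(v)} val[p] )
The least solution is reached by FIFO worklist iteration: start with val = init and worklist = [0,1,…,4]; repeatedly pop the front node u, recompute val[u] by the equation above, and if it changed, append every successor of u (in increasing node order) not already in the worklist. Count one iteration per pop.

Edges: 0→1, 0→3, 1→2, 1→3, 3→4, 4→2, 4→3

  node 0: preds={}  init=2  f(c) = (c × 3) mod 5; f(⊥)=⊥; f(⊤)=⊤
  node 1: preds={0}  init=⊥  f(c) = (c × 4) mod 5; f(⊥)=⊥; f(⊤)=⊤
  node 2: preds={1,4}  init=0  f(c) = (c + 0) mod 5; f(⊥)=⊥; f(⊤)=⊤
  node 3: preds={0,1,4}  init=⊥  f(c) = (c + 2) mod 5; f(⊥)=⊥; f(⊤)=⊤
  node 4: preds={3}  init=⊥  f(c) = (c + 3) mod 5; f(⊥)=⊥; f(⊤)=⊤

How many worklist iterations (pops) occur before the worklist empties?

7

Trace (7 dequeues):
  [1] u=0 | in ⊥ | out 2 | ==
  [2] u=1 | in 2 | out 3 | prev ⊥ | push {}
  [3] u=2 | in 3 | out ⊤ | prev 0 | push {}
  [4] u=3 | in ⊤ | out ⊤ | prev ⊥ | push {}
  [5] u=4 | in ⊤ | out ⊤ | prev ⊥ | push {2,3}
  [6] u=2 | in ⊤ | out ⊤ | ==
  [7] u=3 | in ⊤ | out ⊤ | ==

Converged values:
  [0] 2
  [1] 3
  [2] ⊤
  [3] ⊤
  [4] ⊤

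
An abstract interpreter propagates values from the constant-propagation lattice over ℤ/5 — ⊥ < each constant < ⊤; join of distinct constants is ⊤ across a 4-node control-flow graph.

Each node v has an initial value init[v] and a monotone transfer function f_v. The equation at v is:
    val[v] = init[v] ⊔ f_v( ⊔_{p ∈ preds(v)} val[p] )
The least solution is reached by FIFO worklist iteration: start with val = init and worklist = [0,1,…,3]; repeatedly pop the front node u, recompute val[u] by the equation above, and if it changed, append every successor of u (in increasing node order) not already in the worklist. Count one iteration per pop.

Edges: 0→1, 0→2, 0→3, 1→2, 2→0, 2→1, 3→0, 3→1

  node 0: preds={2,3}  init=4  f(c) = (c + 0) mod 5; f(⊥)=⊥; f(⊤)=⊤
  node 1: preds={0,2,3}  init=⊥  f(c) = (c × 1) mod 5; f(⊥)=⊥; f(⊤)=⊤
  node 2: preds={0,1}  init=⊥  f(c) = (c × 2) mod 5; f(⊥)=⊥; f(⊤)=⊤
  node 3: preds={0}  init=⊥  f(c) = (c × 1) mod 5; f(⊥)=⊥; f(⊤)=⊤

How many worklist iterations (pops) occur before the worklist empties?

10

Iteration log — 10 steps:
  step 1. node 0  ⊔preds=⊥  new=4  stable
  step 2. node 1  ⊔preds=4  new=4  old=⊥  +wl: 
  step 3. node 2  ⊔preds=4  new=3  old=⊥  +wl: 0,1
  step 4. node 3  ⊔preds=4  new=4  old=⊥  +wl: 
  step 5. node 0  ⊔preds=⊤  new=⊤  old=4  +wl: 2,3
  step 6. node 1  ⊔preds=⊤  new=⊤  old=4  +wl: 
  step 7. node 2  ⊔preds=⊤  new=⊤  old=3  +wl: 0,1
  step 8. node 3  ⊔preds=⊤  new=⊤  old=4  +wl: 
  step 9. node 0  ⊔preds=⊤  new=⊤  stable
  step 10. node 1  ⊔preds=⊤  new=⊤  stable

Least fixpoint reached:
  node 0: ⊤
  node 1: ⊤
  node 2: ⊤
  node 3: ⊤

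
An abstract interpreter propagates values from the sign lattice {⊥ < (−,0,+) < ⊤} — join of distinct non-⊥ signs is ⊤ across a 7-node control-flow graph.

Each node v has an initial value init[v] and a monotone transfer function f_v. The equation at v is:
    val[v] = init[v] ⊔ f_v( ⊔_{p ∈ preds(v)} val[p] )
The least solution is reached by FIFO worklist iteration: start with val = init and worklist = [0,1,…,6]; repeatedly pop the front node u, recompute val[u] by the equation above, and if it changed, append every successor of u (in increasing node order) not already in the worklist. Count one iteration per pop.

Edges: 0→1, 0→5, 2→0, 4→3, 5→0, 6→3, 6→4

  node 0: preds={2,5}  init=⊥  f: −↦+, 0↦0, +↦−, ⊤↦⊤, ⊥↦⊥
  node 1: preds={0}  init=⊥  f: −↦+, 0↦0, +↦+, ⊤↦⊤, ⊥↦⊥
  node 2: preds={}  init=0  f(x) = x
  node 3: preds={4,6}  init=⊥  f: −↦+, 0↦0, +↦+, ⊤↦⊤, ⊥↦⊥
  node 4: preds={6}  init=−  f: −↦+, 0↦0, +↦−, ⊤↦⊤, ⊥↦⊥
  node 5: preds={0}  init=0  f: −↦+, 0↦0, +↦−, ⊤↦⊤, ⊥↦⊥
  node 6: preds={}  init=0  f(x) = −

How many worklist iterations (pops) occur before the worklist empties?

9

Worklist (9 pops):
  #1 pop 0: in=0 → 0 (was ⊥); enqueue []
  #2 pop 1: in=0 → 0 (was ⊥); enqueue []
  #3 pop 2: in=⊥ → 0 (no change)
  #4 pop 3: in=⊤ → ⊤ (was ⊥); enqueue []
  #5 pop 4: in=0 → ⊤ (was −); enqueue [3]
  #6 pop 5: in=0 → 0 (no change)
  #7 pop 6: in=⊥ → ⊤ (was 0); enqueue [4]
  #8 pop 3: in=⊤ → ⊤ (no change)
  #9 pop 4: in=⊤ → ⊤ (no change)

Fixpoint:
  val[0] = 0
  val[1] = 0
  val[2] = 0
  val[3] = ⊤
  val[4] = ⊤
  val[5] = 0
  val[6] = ⊤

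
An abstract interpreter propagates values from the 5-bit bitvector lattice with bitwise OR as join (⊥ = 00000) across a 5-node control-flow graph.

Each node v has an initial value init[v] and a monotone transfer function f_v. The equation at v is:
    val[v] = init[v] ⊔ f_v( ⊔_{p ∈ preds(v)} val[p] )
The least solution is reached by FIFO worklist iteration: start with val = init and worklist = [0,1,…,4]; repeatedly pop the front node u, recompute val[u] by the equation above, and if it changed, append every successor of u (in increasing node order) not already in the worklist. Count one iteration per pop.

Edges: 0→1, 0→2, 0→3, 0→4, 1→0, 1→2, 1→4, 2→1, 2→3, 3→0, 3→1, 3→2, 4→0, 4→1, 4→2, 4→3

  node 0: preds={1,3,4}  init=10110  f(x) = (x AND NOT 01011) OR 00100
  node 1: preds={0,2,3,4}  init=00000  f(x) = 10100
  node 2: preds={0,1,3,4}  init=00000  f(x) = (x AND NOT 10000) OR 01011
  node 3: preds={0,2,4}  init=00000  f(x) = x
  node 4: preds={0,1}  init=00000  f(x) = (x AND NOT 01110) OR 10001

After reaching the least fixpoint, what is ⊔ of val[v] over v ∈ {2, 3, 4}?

11111

Trace (9 dequeues):
  [1] u=0 | in 00000 | out 10110 | ==
  [2] u=1 | in 10110 | out 10100 | prev 00000 | push {0}
  [3] u=2 | in 10110 | out 01111 | prev 00000 | push {1}
  [4] u=3 | in 11111 | out 11111 | prev 00000 | push {2}
  [5] u=4 | in 10110 | out 10001 | prev 00000 | push {3}
  [6] u=0 | in 11111 | out 10110 | ==
  [7] u=1 | in 11111 | out 10100 | ==
  [8] u=2 | in 11111 | out 01111 | ==
  [9] u=3 | in 11111 | out 11111 | ==

Converged values:
  [0] 10110
  [1] 10100
  [2] 01111
  [3] 11111
  [4] 10001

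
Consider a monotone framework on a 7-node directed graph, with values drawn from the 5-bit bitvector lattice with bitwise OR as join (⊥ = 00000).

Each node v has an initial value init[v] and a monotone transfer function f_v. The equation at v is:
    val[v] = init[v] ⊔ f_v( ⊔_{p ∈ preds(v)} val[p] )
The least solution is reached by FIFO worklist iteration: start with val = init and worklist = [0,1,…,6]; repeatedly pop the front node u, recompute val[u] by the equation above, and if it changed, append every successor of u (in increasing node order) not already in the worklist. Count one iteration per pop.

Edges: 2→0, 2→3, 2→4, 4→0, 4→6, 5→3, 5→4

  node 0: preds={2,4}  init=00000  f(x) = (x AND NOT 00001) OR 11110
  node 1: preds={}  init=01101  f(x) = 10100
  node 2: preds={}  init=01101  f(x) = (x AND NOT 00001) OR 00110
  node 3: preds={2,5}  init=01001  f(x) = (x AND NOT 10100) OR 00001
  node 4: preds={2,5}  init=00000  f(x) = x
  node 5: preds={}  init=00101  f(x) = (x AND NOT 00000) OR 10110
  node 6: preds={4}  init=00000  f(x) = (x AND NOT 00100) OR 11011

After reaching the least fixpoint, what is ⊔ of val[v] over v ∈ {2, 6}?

11111

Iteration log — 12 steps:
  step 1. node 0  ⊔preds=01101  new=11110  old=00000  +wl: 
  step 2. node 1  ⊔preds=00000  new=11101  old=01101  +wl: 
  step 3. node 2  ⊔preds=00000  new=01111  old=01101  +wl: 0
  step 4. node 3  ⊔preds=01111  new=01011  old=01001  +wl: 
  step 5. node 4  ⊔preds=01111  new=01111  old=00000  +wl: 
  step 6. node 5  ⊔preds=00000  new=10111  old=00101  +wl: 3,4
  step 7. node 6  ⊔preds=01111  new=11011  old=00000  +wl: 
  step 8. node 0  ⊔preds=01111  new=11110  stable
  step 9. node 3  ⊔preds=11111  new=01011  stable
  step 10. node 4  ⊔preds=11111  new=11111  old=01111  +wl: 0,6
  step 11. node 0  ⊔preds=11111  new=11110  stable
  step 12. node 6  ⊔preds=11111  new=11011  stable

Least fixpoint reached:
  node 0: 11110
  node 1: 11101
  node 2: 01111
  node 3: 01011
  node 4: 11111
  node 5: 10111
  node 6: 11011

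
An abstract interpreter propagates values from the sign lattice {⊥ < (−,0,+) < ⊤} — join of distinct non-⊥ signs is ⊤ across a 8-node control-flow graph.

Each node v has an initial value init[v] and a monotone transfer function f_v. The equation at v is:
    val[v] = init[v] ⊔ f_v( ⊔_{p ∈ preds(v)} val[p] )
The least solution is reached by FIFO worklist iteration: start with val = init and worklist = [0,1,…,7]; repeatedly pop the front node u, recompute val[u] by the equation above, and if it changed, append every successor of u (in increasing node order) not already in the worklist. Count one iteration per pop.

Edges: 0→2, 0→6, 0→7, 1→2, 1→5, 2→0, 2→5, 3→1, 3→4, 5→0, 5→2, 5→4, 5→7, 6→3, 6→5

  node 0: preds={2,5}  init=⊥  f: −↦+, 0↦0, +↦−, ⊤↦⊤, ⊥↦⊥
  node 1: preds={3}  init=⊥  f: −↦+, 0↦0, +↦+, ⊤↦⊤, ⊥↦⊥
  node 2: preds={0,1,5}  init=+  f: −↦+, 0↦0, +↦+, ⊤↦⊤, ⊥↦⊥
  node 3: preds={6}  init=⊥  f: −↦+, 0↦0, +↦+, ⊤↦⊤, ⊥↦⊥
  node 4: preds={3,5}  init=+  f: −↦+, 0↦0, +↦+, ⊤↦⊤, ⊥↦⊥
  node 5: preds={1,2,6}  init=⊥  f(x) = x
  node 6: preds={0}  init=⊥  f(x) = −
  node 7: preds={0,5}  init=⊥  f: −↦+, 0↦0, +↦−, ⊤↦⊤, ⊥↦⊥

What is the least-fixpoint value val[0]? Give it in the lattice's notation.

Iteration log — 20 steps:
  step 1. node 0  ⊔preds=+  new=−  old=⊥  +wl: 
  step 2. node 1  ⊔preds=⊥  new=⊥  stable
  step 3. node 2  ⊔preds=−  new=+  stable
  step 4. node 3  ⊔preds=⊥  new=⊥  stable
  step 5. node 4  ⊔preds=⊥  new=+  stable
  step 6. node 5  ⊔preds=+  new=+  old=⊥  +wl: 0,2,4
  step 7. node 6  ⊔preds=−  new=−  old=⊥  +wl: 3,5
  step 8. node 7  ⊔preds=⊤  new=⊤  old=⊥  +wl: 
  step 9. node 0  ⊔preds=+  new=−  stable
  step 10. node 2  ⊔preds=⊤  new=⊤  old=+  +wl: 0
  step 11. node 4  ⊔preds=+  new=+  stable
  step 12. node 3  ⊔preds=−  new=+  old=⊥  +wl: 1,4
  step 13. node 5  ⊔preds=⊤  new=⊤  old=+  +wl: 2,7
  step 14. node 0  ⊔preds=⊤  new=⊤  old=−  +wl: 6
  step 15. node 1  ⊔preds=+  new=+  old=⊥  +wl: 5
  step 16. node 4  ⊔preds=⊤  new=⊤  old=+  +wl: 
  step 17. node 2  ⊔preds=⊤  new=⊤  stable
  step 18. node 7  ⊔preds=⊤  new=⊤  stable
  step 19. node 6  ⊔preds=⊤  new=−  stable
  step 20. node 5  ⊔preds=⊤  new=⊤  stable

Least fixpoint reached:
  node 0: ⊤
  node 1: +
  node 2: ⊤
  node 3: +
  node 4: ⊤
  node 5: ⊤
  node 6: −
  node 7: ⊤

⊤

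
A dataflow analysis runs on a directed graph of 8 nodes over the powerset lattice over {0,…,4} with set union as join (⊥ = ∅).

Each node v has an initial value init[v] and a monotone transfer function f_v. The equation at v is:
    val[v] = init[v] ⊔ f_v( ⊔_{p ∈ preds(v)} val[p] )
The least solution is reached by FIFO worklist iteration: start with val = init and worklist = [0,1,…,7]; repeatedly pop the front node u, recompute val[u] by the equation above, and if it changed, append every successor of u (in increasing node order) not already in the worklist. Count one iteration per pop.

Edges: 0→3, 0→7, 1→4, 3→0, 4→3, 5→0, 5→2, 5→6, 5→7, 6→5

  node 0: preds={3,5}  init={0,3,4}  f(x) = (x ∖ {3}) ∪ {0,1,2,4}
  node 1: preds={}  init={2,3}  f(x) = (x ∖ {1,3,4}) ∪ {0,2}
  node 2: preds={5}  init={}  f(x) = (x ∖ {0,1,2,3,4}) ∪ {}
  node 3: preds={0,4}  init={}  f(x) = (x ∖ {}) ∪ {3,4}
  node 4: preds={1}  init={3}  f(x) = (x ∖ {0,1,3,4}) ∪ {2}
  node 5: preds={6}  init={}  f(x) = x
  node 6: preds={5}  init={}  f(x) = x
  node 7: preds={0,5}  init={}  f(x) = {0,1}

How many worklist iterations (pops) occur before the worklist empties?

Iteration log — 10 steps:
  step 1. node 0  ⊔preds={}  new={0,1,2,3,4}  old={0,3,4}  +wl: 
  step 2. node 1  ⊔preds={}  new={0,2,3}  old={2,3}  +wl: 
  step 3. node 2  ⊔preds={}  new={}  stable
  step 4. node 3  ⊔preds={0,1,2,3,4}  new={0,1,2,3,4}  old={}  +wl: 0
  step 5. node 4  ⊔preds={0,2,3}  new={2,3}  old={3}  +wl: 3
  step 6. node 5  ⊔preds={}  new={}  stable
  step 7. node 6  ⊔preds={}  new={}  stable
  step 8. node 7  ⊔preds={0,1,2,3,4}  new={0,1}  old={}  +wl: 
  step 9. node 0  ⊔preds={0,1,2,3,4}  new={0,1,2,3,4}  stable
  step 10. node 3  ⊔preds={0,1,2,3,4}  new={0,1,2,3,4}  stable

Least fixpoint reached:
  node 0: {0,1,2,3,4}
  node 1: {0,2,3}
  node 2: {}
  node 3: {0,1,2,3,4}
  node 4: {2,3}
  node 5: {}
  node 6: {}
  node 7: {0,1}

10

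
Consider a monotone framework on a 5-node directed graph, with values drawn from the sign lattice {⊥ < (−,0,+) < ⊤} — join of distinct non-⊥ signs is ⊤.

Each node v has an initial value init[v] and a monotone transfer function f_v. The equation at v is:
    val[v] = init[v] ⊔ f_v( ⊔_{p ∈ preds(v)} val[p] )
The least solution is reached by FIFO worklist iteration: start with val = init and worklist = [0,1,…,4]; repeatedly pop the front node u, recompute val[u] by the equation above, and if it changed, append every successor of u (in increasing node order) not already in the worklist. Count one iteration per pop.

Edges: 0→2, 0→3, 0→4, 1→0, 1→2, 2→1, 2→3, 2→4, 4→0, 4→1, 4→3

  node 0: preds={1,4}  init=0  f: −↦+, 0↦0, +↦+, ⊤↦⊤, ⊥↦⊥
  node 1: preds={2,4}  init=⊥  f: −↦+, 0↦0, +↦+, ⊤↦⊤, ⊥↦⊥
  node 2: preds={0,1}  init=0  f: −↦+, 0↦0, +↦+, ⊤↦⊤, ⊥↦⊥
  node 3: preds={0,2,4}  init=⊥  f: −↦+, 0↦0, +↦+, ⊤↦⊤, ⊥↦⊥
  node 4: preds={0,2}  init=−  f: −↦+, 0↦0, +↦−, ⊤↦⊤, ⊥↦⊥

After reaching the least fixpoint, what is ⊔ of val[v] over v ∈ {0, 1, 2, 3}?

⊤

Iteration log — 8 steps:
  step 1. node 0  ⊔preds=−  new=⊤  old=0  +wl: 
  step 2. node 1  ⊔preds=⊤  new=⊤  old=⊥  +wl: 0
  step 3. node 2  ⊔preds=⊤  new=⊤  old=0  +wl: 1
  step 4. node 3  ⊔preds=⊤  new=⊤  old=⊥  +wl: 
  step 5. node 4  ⊔preds=⊤  new=⊤  old=−  +wl: 3
  step 6. node 0  ⊔preds=⊤  new=⊤  stable
  step 7. node 1  ⊔preds=⊤  new=⊤  stable
  step 8. node 3  ⊔preds=⊤  new=⊤  stable

Least fixpoint reached:
  node 0: ⊤
  node 1: ⊤
  node 2: ⊤
  node 3: ⊤
  node 4: ⊤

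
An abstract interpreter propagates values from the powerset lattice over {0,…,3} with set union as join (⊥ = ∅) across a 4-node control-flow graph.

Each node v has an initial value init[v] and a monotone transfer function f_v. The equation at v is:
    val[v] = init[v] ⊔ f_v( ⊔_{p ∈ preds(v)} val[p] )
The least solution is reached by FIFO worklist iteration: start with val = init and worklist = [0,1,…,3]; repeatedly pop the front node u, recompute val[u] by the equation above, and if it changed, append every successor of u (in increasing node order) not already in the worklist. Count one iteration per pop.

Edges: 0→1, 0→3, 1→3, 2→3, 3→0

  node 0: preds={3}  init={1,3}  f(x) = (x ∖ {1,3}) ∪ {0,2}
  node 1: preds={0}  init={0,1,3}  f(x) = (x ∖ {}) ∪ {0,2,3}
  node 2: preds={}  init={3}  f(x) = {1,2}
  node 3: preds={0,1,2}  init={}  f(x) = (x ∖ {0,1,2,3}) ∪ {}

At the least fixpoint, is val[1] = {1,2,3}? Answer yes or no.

Iteration log — 4 steps:
  step 1. node 0  ⊔preds={}  new={0,1,2,3}  old={1,3}  +wl: 
  step 2. node 1  ⊔preds={0,1,2,3}  new={0,1,2,3}  old={0,1,3}  +wl: 
  step 3. node 2  ⊔preds={}  new={1,2,3}  old={3}  +wl: 
  step 4. node 3  ⊔preds={0,1,2,3}  new={}  stable

Least fixpoint reached:
  node 0: {0,1,2,3}
  node 1: {0,1,2,3}
  node 2: {1,2,3}
  node 3: {}

no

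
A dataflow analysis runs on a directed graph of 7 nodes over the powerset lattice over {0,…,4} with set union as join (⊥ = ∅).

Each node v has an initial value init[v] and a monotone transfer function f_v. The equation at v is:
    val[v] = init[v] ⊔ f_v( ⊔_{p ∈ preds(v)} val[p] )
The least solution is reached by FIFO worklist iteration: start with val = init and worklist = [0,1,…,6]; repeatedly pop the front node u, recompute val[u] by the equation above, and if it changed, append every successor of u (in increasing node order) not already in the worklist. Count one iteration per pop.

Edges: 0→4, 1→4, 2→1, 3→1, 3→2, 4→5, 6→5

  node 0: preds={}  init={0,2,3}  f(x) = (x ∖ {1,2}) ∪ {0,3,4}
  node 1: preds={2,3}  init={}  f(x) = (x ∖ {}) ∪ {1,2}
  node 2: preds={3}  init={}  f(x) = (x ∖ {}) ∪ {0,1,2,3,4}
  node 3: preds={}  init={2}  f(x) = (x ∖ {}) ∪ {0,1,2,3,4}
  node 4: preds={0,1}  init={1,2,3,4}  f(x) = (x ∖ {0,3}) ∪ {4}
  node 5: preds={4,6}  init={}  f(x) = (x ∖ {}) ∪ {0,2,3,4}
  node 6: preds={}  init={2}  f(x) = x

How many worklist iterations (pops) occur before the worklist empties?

Worklist (10 pops):
  #1 pop 0: in={} → {0,2,3,4} (was {0,2,3}); enqueue []
  #2 pop 1: in={2} → {1,2} (was {}); enqueue []
  #3 pop 2: in={2} → {0,1,2,3,4} (was {}); enqueue [1]
  #4 pop 3: in={} → {0,1,2,3,4} (was {2}); enqueue [2]
  #5 pop 4: in={0,1,2,3,4} → {1,2,3,4} (no change)
  #6 pop 5: in={1,2,3,4} → {0,1,2,3,4} (was {}); enqueue []
  #7 pop 6: in={} → {2} (no change)
  #8 pop 1: in={0,1,2,3,4} → {0,1,2,3,4} (was {1,2}); enqueue [4]
  #9 pop 2: in={0,1,2,3,4} → {0,1,2,3,4} (no change)
  #10 pop 4: in={0,1,2,3,4} → {1,2,3,4} (no change)

Fixpoint:
  val[0] = {0,2,3,4}
  val[1] = {0,1,2,3,4}
  val[2] = {0,1,2,3,4}
  val[3] = {0,1,2,3,4}
  val[4] = {1,2,3,4}
  val[5] = {0,1,2,3,4}
  val[6] = {2}

10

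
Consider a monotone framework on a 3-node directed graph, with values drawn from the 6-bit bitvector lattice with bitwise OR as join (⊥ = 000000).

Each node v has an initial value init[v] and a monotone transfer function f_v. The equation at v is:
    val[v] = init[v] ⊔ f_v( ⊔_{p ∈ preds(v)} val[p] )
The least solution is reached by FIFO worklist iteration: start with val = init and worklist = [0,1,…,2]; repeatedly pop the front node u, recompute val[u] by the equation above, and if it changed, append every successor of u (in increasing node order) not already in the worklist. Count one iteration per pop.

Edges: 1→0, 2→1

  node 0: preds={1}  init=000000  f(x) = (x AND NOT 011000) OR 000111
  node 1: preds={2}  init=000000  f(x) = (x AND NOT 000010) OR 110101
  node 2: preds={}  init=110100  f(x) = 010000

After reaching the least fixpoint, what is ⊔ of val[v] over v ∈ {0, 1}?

Worklist (4 pops):
  #1 pop 0: in=000000 → 000111 (was 000000); enqueue []
  #2 pop 1: in=110100 → 110101 (was 000000); enqueue [0]
  #3 pop 2: in=000000 → 110100 (no change)
  #4 pop 0: in=110101 → 100111 (was 000111); enqueue []

Fixpoint:
  val[0] = 100111
  val[1] = 110101
  val[2] = 110100

110111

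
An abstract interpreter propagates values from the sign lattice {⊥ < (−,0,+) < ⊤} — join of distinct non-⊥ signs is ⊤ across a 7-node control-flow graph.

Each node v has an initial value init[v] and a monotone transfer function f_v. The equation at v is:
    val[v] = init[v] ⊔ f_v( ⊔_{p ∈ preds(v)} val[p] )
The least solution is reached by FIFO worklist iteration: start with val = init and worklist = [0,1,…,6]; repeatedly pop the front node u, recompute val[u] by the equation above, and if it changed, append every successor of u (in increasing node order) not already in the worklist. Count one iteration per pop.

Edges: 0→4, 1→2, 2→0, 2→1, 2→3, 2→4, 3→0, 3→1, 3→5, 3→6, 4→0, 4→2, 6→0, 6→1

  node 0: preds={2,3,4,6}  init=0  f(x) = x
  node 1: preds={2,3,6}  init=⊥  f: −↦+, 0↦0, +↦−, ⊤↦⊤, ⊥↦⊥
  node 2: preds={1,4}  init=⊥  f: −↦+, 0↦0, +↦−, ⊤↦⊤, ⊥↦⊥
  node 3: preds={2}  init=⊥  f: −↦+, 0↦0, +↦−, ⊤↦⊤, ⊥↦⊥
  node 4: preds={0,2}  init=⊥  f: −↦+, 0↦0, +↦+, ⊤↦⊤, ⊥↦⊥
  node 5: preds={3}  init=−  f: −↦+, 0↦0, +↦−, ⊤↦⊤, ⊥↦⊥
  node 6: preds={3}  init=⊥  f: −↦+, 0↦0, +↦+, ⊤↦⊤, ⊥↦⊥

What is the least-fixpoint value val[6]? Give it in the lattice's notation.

0

Trace (20 dequeues):
  [1] u=0 | in ⊥ | out 0 | ==
  [2] u=1 | in ⊥ | out ⊥ | ==
  [3] u=2 | in ⊥ | out ⊥ | ==
  [4] u=3 | in ⊥ | out ⊥ | ==
  [5] u=4 | in 0 | out 0 | prev ⊥ | push {0,2}
  [6] u=5 | in ⊥ | out − | ==
  [7] u=6 | in ⊥ | out ⊥ | ==
  [8] u=0 | in 0 | out 0 | ==
  [9] u=2 | in 0 | out 0 | prev ⊥ | push {0,1,3,4}
  [10] u=0 | in 0 | out 0 | ==
  [11] u=1 | in 0 | out 0 | prev ⊥ | push {2}
  [12] u=3 | in 0 | out 0 | prev ⊥ | push {0,1,5,6}
  [13] u=4 | in 0 | out 0 | ==
  [14] u=2 | in 0 | out 0 | ==
  [15] u=0 | in 0 | out 0 | ==
  [16] u=1 | in 0 | out 0 | ==
  [17] u=5 | in 0 | out ⊤ | prev − | push {}
  [18] u=6 | in 0 | out 0 | prev ⊥ | push {0,1}
  [19] u=0 | in 0 | out 0 | ==
  [20] u=1 | in 0 | out 0 | ==

Converged values:
  [0] 0
  [1] 0
  [2] 0
  [3] 0
  [4] 0
  [5] ⊤
  [6] 0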